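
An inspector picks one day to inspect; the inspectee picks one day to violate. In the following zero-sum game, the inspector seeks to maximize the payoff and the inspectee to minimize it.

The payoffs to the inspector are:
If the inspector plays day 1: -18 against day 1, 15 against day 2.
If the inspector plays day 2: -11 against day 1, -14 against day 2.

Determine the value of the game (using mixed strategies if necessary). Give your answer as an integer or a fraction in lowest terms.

-139/12

Row minima are -18 and -14, so the inspector's maximin is -14; column maxima are -11 and 15, so the inspectee's minimax is -11. These differ, so the equilibrium is in mixed strategies.
Let the inspector play day 1 with probability p. The inspectee is indifferent when −18p − 11(1−p) = 15p − 14(1−p), giving p = 1/12.
Let the inspectee play day 1 with probability q. The inspector is indifferent when −18q + 15(1−q) = −11q − 14(1−q), giving q = 29/36.
The value is -18·(29/36) + (15)·(7/36) = -139/12.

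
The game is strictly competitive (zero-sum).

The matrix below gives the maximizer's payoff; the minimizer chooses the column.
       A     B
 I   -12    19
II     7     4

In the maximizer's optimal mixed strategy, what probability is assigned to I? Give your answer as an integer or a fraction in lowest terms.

3/34

Row minima are -12 and 4, so the maximizer's maximin is 4; column maxima are 7 and 19, so the minimizer's minimax is 7. These differ, so the equilibrium is in mixed strategies.
Let the maximizer play I with probability p. The minimizer is indifferent when −12p + 7(1−p) = 19p + 4(1−p), giving p = 3/34.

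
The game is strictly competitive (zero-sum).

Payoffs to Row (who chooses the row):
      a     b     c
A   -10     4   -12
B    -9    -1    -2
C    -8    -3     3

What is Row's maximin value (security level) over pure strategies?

-8

The worst-case payoff for each row is A: -12, B: -9, C: -8.
The best of these is -8.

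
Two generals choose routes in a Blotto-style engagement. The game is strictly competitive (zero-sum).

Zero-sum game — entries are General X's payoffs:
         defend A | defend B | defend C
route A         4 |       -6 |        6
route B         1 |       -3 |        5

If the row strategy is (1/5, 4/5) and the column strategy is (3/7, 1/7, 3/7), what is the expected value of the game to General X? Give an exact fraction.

12/5

Against (3/7, 1/7, 3/7), each row's expected payoff is route A: 24/7; route B: 15/7.
Taking the (1/5, 4/5)-weighted average: (1/5)·(24/7) + (4/5)·(15/7) = 12/5.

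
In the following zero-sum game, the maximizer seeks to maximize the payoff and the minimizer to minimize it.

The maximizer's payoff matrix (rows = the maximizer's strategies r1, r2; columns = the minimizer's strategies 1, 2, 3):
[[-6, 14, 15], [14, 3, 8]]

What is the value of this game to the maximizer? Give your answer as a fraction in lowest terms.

Column 3 is strictly dominated by 2 for the minimizer (it gives the maximizer more in every row).
The remaining 2×2 game on (r1, r2) × (1, 2) has no saddle point. Let the maximizer play r1 with probability p; indifference gives −6p + 14(1−p) = 14p + 3(1−p), so p = 11/31.
Similarly the minimizer's optimal q on 1 is 11/31, and the value is -6·(11/31) + (14)·(20/31) = 214/31.

214/31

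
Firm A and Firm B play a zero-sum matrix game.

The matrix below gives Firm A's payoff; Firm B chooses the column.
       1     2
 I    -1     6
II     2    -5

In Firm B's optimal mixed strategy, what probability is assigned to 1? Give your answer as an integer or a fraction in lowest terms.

11/14

Row minima are -1 and -5, so Firm A's maximin is -1; column maxima are 2 and 6, so Firm B's minimax is 2. These differ, so the equilibrium is in mixed strategies.
Let Firm B play 1 with probability q. Firm A is indifferent when −q + 6(1−q) = 2q − 5(1−q), giving q = 11/14.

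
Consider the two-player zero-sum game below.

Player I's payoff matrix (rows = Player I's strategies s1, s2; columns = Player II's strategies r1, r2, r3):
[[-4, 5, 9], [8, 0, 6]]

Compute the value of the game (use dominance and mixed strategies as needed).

40/17

Column r3 is strictly dominated by r2 for Player II (it gives Player I more in every row).
The remaining 2×2 game on (s1, s2) × (r1, r2) has no saddle point. Let Player I play s1 with probability p; indifference gives −4p + 8(1−p) = 5p, so p = 8/17.
Similarly Player II's optimal q on r1 is 5/17, and the value is -4·(5/17) + (5)·(12/17) = 40/17.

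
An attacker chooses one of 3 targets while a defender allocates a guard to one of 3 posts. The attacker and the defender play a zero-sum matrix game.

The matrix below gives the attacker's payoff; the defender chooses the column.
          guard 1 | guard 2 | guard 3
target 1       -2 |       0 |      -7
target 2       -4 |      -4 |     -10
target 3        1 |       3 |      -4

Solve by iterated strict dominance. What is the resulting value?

Row target 2 is strictly dominated by row target 1 (-2>-4, 0>-4, -7>-10); eliminate target 2.
Row target 1 is strictly dominated by row target 3 (1>-2, 3>0, -4>-7); eliminate target 1.
Column guard 1 is strictly dominated by guard 3 for the defender (-4<1); eliminate guard 1.
Column guard 2 is strictly dominated by guard 3 for the defender (-4<3); eliminate guard 2.
Only (target 3, guard 3) remains, with payoff -4.

-4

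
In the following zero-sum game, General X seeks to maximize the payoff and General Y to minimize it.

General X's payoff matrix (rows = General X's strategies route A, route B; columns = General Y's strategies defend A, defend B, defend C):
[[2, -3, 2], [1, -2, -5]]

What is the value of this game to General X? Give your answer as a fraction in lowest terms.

-19/8

Column defend A is strictly dominated by defend B for General Y (it gives General X more in every row).
The remaining 2×2 game on (route A, route B) × (defend B, defend C) has no saddle point. Let General X play route A with probability p; indifference gives −3p − 2(1−p) = 2p − 5(1−p), so p = 3/8.
Similarly General Y's optimal q on defend B is 7/8, and the value is -3·(7/8) + (2)·(1/8) = -19/8.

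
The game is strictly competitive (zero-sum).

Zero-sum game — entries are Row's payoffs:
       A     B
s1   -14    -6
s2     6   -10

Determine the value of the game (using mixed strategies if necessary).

-22/3

Row minima are -14 and -10, so Row's maximin is -10; column maxima are 6 and -6, so Column's minimax is -6. These differ, so the equilibrium is in mixed strategies.
Let Row play s1 with probability p. Column is indifferent when −14p + 6(1−p) = −6p − 10(1−p), giving p = 2/3.
Let Column play A with probability q. Row is indifferent when −14q − 6(1−q) = 6q − 10(1−q), giving q = 1/6.
The value is -14·(1/6) + (-6)·(5/6) = -22/3.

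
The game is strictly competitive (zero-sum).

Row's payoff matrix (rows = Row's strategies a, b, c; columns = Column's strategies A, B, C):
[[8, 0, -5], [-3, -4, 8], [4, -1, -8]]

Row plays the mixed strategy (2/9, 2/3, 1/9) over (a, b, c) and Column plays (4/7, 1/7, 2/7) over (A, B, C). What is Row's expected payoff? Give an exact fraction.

43/63

Against (4/7, 1/7, 2/7), each row's expected payoff is a: 22/7; b: 0; c: -1/7.
Taking the (2/9, 2/3, 1/9)-weighted average: (2/9)·(22/7) + (2/3)·(0) + (1/9)·(-1/7) = 43/63.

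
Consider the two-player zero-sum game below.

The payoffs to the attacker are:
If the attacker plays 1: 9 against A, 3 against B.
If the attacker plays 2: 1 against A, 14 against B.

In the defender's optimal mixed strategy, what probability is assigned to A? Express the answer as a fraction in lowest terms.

11/19

Row minima are 3 and 1, so the attacker's maximin is 3; column maxima are 9 and 14, so the defender's minimax is 9. These differ, so the equilibrium is in mixed strategies.
Let the defender play A with probability q. The attacker is indifferent when 9q + 3(1−q) = q + 14(1−q), giving q = 11/19.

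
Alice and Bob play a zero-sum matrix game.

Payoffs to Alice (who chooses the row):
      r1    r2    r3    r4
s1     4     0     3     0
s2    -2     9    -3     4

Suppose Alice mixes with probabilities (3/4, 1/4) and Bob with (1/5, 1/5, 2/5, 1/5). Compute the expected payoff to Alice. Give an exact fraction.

Against (1/5, 1/5, 2/5, 1/5), each row's expected payoff is s1: 2; s2: 1.
Taking the (3/4, 1/4)-weighted average: (3/4)·(2) + (1/4)·(1) = 7/4.

7/4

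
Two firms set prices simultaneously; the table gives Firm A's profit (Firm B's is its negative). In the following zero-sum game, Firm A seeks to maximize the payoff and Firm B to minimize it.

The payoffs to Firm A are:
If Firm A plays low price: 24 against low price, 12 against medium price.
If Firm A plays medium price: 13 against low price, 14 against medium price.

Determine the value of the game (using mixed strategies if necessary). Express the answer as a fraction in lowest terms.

Row minima are 12 and 13, so Firm A's maximin is 13; column maxima are 24 and 14, so Firm B's minimax is 14. These differ, so the equilibrium is in mixed strategies.
Let Firm A play low price with probability p. Firm B is indifferent when 24p + 13(1−p) = 12p + 14(1−p), giving p = 1/13.
Let Firm B play low price with probability q. Firm A is indifferent when 24q + 12(1−q) = 13q + 14(1−q), giving q = 2/13.
The value is 24·(2/13) + (12)·(11/13) = 180/13.

180/13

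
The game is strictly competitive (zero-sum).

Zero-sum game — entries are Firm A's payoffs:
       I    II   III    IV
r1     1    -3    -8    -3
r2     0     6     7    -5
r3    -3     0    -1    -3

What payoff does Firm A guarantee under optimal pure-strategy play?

-3

Row minima: -8, -5, -3 → Firm A's maximin is -3.
Column maxima: 1, 6, 7, -3 → Firm B's minimax is -3.
They coincide at (r3, IV), so the value is -3.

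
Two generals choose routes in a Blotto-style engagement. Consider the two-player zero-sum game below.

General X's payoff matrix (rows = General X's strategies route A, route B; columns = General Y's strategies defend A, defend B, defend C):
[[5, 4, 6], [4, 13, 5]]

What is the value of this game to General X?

Column defend C is strictly dominated by defend A for General Y (it gives General X more in every row).
The remaining 2×2 game on (route A, route B) × (defend A, defend B) has no saddle point. Let General X play route A with probability p; indifference gives 5p + 4(1−p) = 4p + 13(1−p), so p = 9/10.
Similarly General Y's optimal q on defend A is 9/10, and the value is 5·(9/10) + (4)·(1/10) = 49/10.

49/10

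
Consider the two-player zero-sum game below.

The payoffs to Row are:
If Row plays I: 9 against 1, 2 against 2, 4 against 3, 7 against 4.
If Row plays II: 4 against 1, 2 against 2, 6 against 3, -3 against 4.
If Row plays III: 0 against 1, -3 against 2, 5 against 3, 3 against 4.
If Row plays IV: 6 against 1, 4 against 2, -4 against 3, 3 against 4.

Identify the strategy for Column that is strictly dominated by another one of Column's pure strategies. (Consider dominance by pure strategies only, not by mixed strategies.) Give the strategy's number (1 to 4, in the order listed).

1

Column prefers columns that give Row less. Compare 1 with 2: 2 < 9, 2 < 4, -3 < 0, 4 < 6.
So 2 strictly dominates 1 for Column; 1 is strictly dominated.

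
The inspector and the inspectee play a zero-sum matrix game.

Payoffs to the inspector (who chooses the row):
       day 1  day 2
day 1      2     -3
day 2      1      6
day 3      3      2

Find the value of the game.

8/3

Row day 1 is strictly dominated by row day 3, so the inspector never plays it.
The remaining 2×2 game on (day 2, day 3) × (day 1, day 2) has no saddle point. Let the inspector play day 2 with probability p; indifference gives p + 3(1−p) = 6p + 2(1−p), so p = 1/6.
Similarly the inspectee's optimal q on day 1 is 2/3, and the value is 1·(2/3) + (6)·(1/3) = 8/3.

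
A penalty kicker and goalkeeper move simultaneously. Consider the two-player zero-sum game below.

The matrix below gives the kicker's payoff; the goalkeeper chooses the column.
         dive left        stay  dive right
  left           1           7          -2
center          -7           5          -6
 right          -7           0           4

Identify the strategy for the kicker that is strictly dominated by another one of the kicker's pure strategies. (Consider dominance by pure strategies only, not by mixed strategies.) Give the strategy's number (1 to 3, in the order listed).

Compare center with left: 1 > -7, 7 > 5, -2 > -6.
So left strictly dominates center for the kicker; center is strictly dominated.

2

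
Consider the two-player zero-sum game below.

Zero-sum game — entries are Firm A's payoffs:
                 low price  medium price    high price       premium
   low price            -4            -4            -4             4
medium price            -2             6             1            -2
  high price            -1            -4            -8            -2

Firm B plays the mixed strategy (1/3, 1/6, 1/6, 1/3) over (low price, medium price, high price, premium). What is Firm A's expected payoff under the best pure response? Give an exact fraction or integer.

-1/6

low price: (-4)·(1/3) + (-4)·(1/6) + (-4)·(1/6) + (4)·(1/3) = -4/3.
medium price: (-2)·(1/3) + (6)·(1/6) + (1)·(1/6) + (-2)·(1/3) = -1/6.
high price: (-1)·(1/3) + (-4)·(1/6) + (-8)·(1/6) + (-2)·(1/3) = -3.
The best pure response is medium price with expected payoff -1/6.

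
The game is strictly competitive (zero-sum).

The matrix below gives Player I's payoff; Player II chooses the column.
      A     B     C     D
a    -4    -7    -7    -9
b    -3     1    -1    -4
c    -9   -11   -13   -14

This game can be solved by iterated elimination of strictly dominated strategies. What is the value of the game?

Row c is strictly dominated by row a (-4>-9, -7>-11, -7>-13, -9>-14); eliminate c.
Column C is strictly dominated by D for Player II (-9<-7, -4<-1); eliminate C.
Row a is strictly dominated by row b (-3>-4, 1>-7, -4>-9); eliminate a.
Column A is strictly dominated by D for Player II (-4<-3); eliminate A.
Column B is strictly dominated by D for Player II (-4<1); eliminate B.
Only (b, D) remains, with payoff -4.

-4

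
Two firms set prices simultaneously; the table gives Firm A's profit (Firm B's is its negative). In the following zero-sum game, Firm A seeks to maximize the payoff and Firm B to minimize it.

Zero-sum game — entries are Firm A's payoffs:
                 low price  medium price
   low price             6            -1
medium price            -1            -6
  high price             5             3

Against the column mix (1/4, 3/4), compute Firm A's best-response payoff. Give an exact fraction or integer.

low price: (6)·(1/4) + (-1)·(3/4) = 3/4.
medium price: (-1)·(1/4) + (-6)·(3/4) = -19/4.
high price: (5)·(1/4) + (3)·(3/4) = 7/2.
The best pure response is high price with expected payoff 7/2.

7/2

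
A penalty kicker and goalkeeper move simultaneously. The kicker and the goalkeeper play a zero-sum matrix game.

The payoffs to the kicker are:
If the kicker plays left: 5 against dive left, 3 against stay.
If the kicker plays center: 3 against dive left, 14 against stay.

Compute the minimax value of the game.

Row minima are 3 and 3, so the kicker's maximin is 3; column maxima are 5 and 14, so the goalkeeper's minimax is 5. These differ, so the equilibrium is in mixed strategies.
Let the kicker play left with probability p. The goalkeeper is indifferent when 5p + 3(1−p) = 3p + 14(1−p), giving p = 11/13.
Let the goalkeeper play dive left with probability q. The kicker is indifferent when 5q + 3(1−q) = 3q + 14(1−q), giving q = 11/13.
The value is 5·(11/13) + (3)·(2/13) = 61/13.

61/13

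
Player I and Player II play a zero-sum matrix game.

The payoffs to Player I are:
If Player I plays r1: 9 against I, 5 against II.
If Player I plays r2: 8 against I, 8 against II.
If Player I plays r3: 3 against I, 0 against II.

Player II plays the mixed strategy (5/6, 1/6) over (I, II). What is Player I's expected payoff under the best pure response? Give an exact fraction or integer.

r1: (9)·(5/6) + (5)·(1/6) = 25/3.
r2: (8)·(5/6) + (8)·(1/6) = 8.
r3: (3)·(5/6) + (0)·(1/6) = 5/2.
The best pure response is r1 with expected payoff 25/3.

25/3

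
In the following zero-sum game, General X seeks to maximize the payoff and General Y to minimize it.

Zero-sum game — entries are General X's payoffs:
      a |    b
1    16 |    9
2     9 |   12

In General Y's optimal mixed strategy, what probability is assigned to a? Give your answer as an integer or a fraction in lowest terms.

3/10

Row minima are 9 and 9, so General X's maximin is 9; column maxima are 16 and 12, so General Y's minimax is 12. These differ, so the equilibrium is in mixed strategies.
Let General Y play a with probability q. General X is indifferent when 16q + 9(1−q) = 9q + 12(1−q), giving q = 3/10.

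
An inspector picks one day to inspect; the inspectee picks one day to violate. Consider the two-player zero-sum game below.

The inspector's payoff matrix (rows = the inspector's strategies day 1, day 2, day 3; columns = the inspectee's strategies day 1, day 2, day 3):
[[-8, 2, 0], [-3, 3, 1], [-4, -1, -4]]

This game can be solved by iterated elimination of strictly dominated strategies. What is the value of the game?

Column day 2 is strictly dominated by day 1 for the inspectee (-8<2, -3<3, -4<-1); eliminate day 2.
Row day 1 is strictly dominated by row day 2 (-3>-8, 1>0); eliminate day 1.
Row day 3 is strictly dominated by row day 2 (-3>-4, 1>-4); eliminate day 3.
Column day 3 is strictly dominated by day 1 for the inspectee (-3<1); eliminate day 3.
Only (day 2, day 1) remains, with payoff -3.

-3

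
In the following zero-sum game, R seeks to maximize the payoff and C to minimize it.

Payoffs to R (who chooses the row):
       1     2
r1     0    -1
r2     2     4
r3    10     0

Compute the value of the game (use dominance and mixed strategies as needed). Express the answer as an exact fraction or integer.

10/3

Row r1 is strictly dominated by row r2, so R never plays it.
The remaining 2×2 game on (r2, r3) × (1, 2) has no saddle point. Let R play r2 with probability p; indifference gives 2p + 10(1−p) = 4p, so p = 5/6.
Similarly C's optimal q on 1 is 1/3, and the value is 2·(1/3) + (4)·(2/3) = 10/3.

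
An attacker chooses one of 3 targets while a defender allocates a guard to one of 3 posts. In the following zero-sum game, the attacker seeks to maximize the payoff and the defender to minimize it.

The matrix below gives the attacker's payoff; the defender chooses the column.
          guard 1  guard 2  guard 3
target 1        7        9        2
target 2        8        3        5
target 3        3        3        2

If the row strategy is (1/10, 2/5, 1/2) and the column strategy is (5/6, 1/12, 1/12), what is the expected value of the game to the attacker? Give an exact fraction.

76/15

Against (5/6, 1/12, 1/12), each row's expected payoff is target 1: 27/4; target 2: 22/3; target 3: 35/12.
Taking the (1/10, 2/5, 1/2)-weighted average: (1/10)·(27/4) + (2/5)·(22/3) + (1/2)·(35/12) = 76/15.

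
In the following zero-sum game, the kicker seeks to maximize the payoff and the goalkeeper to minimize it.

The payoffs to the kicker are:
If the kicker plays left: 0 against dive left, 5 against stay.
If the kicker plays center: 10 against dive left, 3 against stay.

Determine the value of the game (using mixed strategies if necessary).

25/6

Row minima are 0 and 3, so the kicker's maximin is 3; column maxima are 10 and 5, so the goalkeeper's minimax is 5. These differ, so the equilibrium is in mixed strategies.
Let the kicker play left with probability p. The goalkeeper is indifferent when 10(1−p) = 5p + 3(1−p), giving p = 7/12.
Let the goalkeeper play dive left with probability q. The kicker is indifferent when 5(1−q) = 10q + 3(1−q), giving q = 1/6.
The value is 0·(1/6) + (5)·(5/6) = 25/6.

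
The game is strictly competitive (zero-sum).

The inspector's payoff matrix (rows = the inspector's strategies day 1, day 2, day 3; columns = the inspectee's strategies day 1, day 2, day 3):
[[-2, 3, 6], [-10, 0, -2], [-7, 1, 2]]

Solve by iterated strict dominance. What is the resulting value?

-2

Column day 2 is strictly dominated by day 1 for the inspectee (-2<3, -10<0, -7<1); eliminate day 2.
Column day 3 is strictly dominated by day 1 for the inspectee (-2<6, -10<-2, -7<2); eliminate day 3.
Row day 3 is strictly dominated by row day 1 (-2>-7); eliminate day 3.
Row day 2 is strictly dominated by row day 1 (-2>-10); eliminate day 2.
Only (day 1, day 1) remains, with payoff -2.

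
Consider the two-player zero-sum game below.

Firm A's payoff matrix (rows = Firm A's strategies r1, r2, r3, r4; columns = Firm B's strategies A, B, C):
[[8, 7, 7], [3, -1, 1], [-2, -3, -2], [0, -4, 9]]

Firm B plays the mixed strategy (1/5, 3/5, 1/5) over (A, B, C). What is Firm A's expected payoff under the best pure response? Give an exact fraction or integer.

36/5

r1: (8)·(1/5) + (7)·(3/5) + (7)·(1/5) = 36/5.
r2: (3)·(1/5) + (-1)·(3/5) + (1)·(1/5) = 1/5.
r3: (-2)·(1/5) + (-3)·(3/5) + (-2)·(1/5) = -13/5.
r4: (0)·(1/5) + (-4)·(3/5) + (9)·(1/5) = -3/5.
The best pure response is r1 with expected payoff 36/5.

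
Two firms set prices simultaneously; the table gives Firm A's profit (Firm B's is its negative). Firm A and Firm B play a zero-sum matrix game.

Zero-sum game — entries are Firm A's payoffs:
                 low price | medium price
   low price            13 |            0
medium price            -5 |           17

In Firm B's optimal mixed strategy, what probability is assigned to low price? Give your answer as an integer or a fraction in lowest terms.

Row minima are 0 and -5, so Firm A's maximin is 0; column maxima are 13 and 17, so Firm B's minimax is 13. These differ, so the equilibrium is in mixed strategies.
Let Firm B play low price with probability q. Firm A is indifferent when 13q = −5q + 17(1−q), giving q = 17/35.

17/35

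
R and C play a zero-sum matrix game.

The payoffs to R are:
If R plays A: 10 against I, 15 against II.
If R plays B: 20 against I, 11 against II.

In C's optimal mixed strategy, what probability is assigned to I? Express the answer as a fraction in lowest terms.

2/7

Row minima are 10 and 11, so R's maximin is 11; column maxima are 20 and 15, so C's minimax is 15. These differ, so the equilibrium is in mixed strategies.
Let C play I with probability q. R is indifferent when 10q + 15(1−q) = 20q + 11(1−q), giving q = 2/7.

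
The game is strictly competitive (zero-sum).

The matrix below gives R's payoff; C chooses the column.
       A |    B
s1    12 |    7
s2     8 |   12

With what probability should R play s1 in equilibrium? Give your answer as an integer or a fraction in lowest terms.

4/9

Row minima are 7 and 8, so R's maximin is 8; column maxima are 12 and 12, so C's minimax is 12. These differ, so the equilibrium is in mixed strategies.
Let R play s1 with probability p. C is indifferent when 12p + 8(1−p) = 7p + 12(1−p), giving p = 4/9.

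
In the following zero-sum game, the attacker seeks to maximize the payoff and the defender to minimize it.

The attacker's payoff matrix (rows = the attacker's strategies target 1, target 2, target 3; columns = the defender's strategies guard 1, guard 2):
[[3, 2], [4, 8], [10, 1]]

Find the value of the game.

Row target 1 is strictly dominated by row target 2, so the attacker never plays it.
The remaining 2×2 game on (target 2, target 3) × (guard 1, guard 2) has no saddle point. Let the attacker play target 2 with probability p; indifference gives 4p + 10(1−p) = 8p + (1−p), so p = 9/13.
Similarly the defender's optimal q on guard 1 is 7/13, and the value is 4·(7/13) + (8)·(6/13) = 76/13.

76/13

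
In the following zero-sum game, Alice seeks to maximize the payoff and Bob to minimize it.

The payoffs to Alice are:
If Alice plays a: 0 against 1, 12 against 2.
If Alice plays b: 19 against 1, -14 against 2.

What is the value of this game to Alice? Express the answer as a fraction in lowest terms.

76/15

Row minima are 0 and -14, so Alice's maximin is 0; column maxima are 19 and 12, so Bob's minimax is 12. These differ, so the equilibrium is in mixed strategies.
Let Alice play a with probability p. Bob is indifferent when 19(1−p) = 12p − 14(1−p), giving p = 11/15.
Let Bob play 1 with probability q. Alice is indifferent when 12(1−q) = 19q − 14(1−q), giving q = 26/45.
The value is 0·(26/45) + (12)·(19/45) = 76/15.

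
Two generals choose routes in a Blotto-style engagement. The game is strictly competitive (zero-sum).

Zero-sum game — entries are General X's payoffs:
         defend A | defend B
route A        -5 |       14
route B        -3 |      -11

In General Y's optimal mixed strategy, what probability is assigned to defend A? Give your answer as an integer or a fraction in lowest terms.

25/27

Row minima are -5 and -11, so General X's maximin is -5; column maxima are -3 and 14, so General Y's minimax is -3. These differ, so the equilibrium is in mixed strategies.
Let General Y play defend A with probability q. General X is indifferent when −5q + 14(1−q) = −3q − 11(1−q), giving q = 25/27.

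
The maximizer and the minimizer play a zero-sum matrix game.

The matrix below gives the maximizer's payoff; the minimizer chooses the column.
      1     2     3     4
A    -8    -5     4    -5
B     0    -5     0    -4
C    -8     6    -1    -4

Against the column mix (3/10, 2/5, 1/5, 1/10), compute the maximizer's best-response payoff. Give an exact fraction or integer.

A: (-8)·(3/10) + (-5)·(2/5) + (4)·(1/5) + (-5)·(1/10) = -41/10.
B: (0)·(3/10) + (-5)·(2/5) + (0)·(1/5) + (-4)·(1/10) = -12/5.
C: (-8)·(3/10) + (6)·(2/5) + (-1)·(1/5) + (-4)·(1/10) = -3/5.
The best pure response is C with expected payoff -3/5.

-3/5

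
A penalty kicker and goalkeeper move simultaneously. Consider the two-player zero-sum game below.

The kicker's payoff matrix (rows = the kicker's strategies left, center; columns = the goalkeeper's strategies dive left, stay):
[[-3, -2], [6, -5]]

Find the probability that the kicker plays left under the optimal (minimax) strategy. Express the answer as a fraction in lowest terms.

11/12

Row minima are -3 and -5, so the kicker's maximin is -3; column maxima are 6 and -2, so the goalkeeper's minimax is -2. These differ, so the equilibrium is in mixed strategies.
Let the kicker play left with probability p. The goalkeeper is indifferent when −3p + 6(1−p) = −2p − 5(1−p), giving p = 11/12.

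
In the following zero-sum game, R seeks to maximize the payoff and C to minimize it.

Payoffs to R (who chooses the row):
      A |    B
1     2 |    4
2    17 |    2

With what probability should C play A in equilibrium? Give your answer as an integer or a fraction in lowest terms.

Row minima are 2 and 2, so R's maximin is 2; column maxima are 17 and 4, so C's minimax is 4. These differ, so the equilibrium is in mixed strategies.
Let C play A with probability q. R is indifferent when 2q + 4(1−q) = 17q + 2(1−q), giving q = 2/17.

2/17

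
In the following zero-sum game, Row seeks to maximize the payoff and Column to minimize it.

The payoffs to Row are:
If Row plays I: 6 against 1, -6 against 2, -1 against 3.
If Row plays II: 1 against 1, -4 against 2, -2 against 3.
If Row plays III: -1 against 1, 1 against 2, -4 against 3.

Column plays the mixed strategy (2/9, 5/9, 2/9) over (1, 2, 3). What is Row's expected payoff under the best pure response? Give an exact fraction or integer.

-5/9

I: (6)·(2/9) + (-6)·(5/9) + (-1)·(2/9) = -20/9.
II: (1)·(2/9) + (-4)·(5/9) + (-2)·(2/9) = -22/9.
III: (-1)·(2/9) + (1)·(5/9) + (-4)·(2/9) = -5/9.
The best pure response is III with expected payoff -5/9.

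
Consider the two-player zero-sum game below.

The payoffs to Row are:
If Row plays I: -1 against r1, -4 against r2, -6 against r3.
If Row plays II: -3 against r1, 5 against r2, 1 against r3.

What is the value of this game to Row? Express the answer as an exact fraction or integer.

-19/9

Column r2 is strictly dominated by r3 for Column (it gives Row more in every row).
The remaining 2×2 game on (I, II) × (r1, r3) has no saddle point. Let Row play I with probability p; indifference gives −p − 3(1−p) = −6p + (1−p), so p = 4/9.
Similarly Column's optimal q on r1 is 7/9, and the value is -1·(7/9) + (-6)·(2/9) = -19/9.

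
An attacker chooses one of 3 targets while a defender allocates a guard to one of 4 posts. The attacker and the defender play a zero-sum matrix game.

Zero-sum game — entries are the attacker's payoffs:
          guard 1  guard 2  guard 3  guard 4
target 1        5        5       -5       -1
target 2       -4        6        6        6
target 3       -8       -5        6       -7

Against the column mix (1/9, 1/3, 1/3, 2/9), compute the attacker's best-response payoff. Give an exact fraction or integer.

44/9

target 1: (5)·(1/9) + (5)·(1/3) + (-5)·(1/3) + (-1)·(2/9) = 1/3.
target 2: (-4)·(1/9) + (6)·(1/3) + (6)·(1/3) + (6)·(2/9) = 44/9.
target 3: (-8)·(1/9) + (-5)·(1/3) + (6)·(1/3) + (-7)·(2/9) = -19/9.
The best pure response is target 2 with expected payoff 44/9.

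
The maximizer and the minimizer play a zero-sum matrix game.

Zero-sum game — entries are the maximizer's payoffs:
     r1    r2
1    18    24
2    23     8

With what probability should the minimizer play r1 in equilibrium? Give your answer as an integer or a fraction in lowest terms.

16/21

Row minima are 18 and 8, so the maximizer's maximin is 18; column maxima are 23 and 24, so the minimizer's minimax is 23. These differ, so the equilibrium is in mixed strategies.
Let the minimizer play r1 with probability q. The maximizer is indifferent when 18q + 24(1−q) = 23q + 8(1−q), giving q = 16/21.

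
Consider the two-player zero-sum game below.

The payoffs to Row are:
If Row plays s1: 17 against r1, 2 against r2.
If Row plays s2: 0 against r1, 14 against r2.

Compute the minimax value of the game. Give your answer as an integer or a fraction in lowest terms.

Row minima are 2 and 0, so Row's maximin is 2; column maxima are 17 and 14, so Column's minimax is 14. These differ, so the equilibrium is in mixed strategies.
Let Row play s1 with probability p. Column is indifferent when 17p = 2p + 14(1−p), giving p = 14/29.
Let Column play r1 with probability q. Row is indifferent when 17q + 2(1−q) = 14(1−q), giving q = 12/29.
The value is 17·(12/29) + (2)·(17/29) = 238/29.

238/29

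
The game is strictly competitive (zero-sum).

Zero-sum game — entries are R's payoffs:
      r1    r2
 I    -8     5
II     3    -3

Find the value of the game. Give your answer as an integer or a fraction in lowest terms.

Row minima are -8 and -3, so R's maximin is -3; column maxima are 3 and 5, so C's minimax is 3. These differ, so the equilibrium is in mixed strategies.
Let R play I with probability p. C is indifferent when −8p + 3(1−p) = 5p − 3(1−p), giving p = 6/19.
Let C play r1 with probability q. R is indifferent when −8q + 5(1−q) = 3q − 3(1−q), giving q = 8/19.
The value is -8·(8/19) + (5)·(11/19) = -9/19.

-9/19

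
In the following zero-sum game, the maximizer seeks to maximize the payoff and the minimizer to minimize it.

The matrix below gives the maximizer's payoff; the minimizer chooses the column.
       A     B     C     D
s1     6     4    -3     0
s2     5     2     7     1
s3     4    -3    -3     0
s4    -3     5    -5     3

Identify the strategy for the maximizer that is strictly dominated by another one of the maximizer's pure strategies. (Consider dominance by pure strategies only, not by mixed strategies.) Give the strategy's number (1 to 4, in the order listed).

3

Compare s3 with s2: 5 > 4, 2 > -3, 7 > -3, 1 > 0.
So s2 strictly dominates s3 for the maximizer; s3 is strictly dominated.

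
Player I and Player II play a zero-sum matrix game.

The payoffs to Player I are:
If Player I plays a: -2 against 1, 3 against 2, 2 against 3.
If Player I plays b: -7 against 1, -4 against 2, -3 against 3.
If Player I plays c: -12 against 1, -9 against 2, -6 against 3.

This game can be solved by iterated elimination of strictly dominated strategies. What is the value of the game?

Row c is strictly dominated by row a (-2>-12, 3>-9, 2>-6); eliminate c.
Column 3 is strictly dominated by 1 for Player II (-2<2, -7<-3); eliminate 3.
Column 2 is strictly dominated by 1 for Player II (-2<3, -7<-4); eliminate 2.
Row b is strictly dominated by row a (-2>-7); eliminate b.
Only (a, 1) remains, with payoff -2.

-2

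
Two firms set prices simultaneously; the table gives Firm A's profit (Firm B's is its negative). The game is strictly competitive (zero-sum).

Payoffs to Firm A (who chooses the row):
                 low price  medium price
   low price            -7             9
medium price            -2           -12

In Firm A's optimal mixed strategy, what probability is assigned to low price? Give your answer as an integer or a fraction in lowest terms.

Row minima are -7 and -12, so Firm A's maximin is -7; column maxima are -2 and 9, so Firm B's minimax is -2. These differ, so the equilibrium is in mixed strategies.
Let Firm A play low price with probability p. Firm B is indifferent when −7p − 2(1−p) = 9p − 12(1−p), giving p = 5/13.

5/13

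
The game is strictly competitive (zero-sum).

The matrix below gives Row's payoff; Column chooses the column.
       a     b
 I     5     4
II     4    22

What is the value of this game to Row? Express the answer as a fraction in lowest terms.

94/19

Row minima are 4 and 4, so Row's maximin is 4; column maxima are 5 and 22, so Column's minimax is 5. These differ, so the equilibrium is in mixed strategies.
Let Row play I with probability p. Column is indifferent when 5p + 4(1−p) = 4p + 22(1−p), giving p = 18/19.
Let Column play a with probability q. Row is indifferent when 5q + 4(1−q) = 4q + 22(1−q), giving q = 18/19.
The value is 5·(18/19) + (4)·(1/19) = 94/19.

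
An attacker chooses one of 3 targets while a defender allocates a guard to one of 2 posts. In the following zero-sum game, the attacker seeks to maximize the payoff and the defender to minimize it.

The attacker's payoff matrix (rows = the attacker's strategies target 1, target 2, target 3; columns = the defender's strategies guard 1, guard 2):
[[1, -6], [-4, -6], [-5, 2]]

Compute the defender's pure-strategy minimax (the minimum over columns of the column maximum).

The worst case (largest entry) in each column is guard 1: 1, guard 2: 2.
The best (smallest) of these is 1.

1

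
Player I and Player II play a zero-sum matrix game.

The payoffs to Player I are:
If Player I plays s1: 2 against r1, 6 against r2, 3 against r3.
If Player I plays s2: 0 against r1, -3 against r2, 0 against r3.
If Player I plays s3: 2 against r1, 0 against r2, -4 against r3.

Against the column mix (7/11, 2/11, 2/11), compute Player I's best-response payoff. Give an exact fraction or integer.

s1: (2)·(7/11) + (6)·(2/11) + (3)·(2/11) = 32/11.
s2: (0)·(7/11) + (-3)·(2/11) + (0)·(2/11) = -6/11.
s3: (2)·(7/11) + (0)·(2/11) + (-4)·(2/11) = 6/11.
The best pure response is s1 with expected payoff 32/11.

32/11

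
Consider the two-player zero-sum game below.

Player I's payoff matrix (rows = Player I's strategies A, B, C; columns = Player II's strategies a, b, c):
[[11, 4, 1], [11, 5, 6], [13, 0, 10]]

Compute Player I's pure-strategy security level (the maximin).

The worst-case payoff for each row is A: 1, B: 5, C: 0.
The best of these is 5.

5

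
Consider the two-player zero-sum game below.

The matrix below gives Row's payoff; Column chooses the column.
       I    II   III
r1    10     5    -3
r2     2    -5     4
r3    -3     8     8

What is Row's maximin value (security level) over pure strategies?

-3

The worst-case payoff for each row is r1: -3, r2: -5, r3: -3.
The best of these is -3.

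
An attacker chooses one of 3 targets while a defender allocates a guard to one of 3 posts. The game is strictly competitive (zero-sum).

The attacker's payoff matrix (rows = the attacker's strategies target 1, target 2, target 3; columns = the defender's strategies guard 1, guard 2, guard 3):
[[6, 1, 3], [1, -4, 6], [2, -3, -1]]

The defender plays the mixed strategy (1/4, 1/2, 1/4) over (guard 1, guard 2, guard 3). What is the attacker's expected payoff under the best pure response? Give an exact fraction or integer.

target 1: (6)·(1/4) + (1)·(1/2) + (3)·(1/4) = 11/4.
target 2: (1)·(1/4) + (-4)·(1/2) + (6)·(1/4) = -1/4.
target 3: (2)·(1/4) + (-3)·(1/2) + (-1)·(1/4) = -5/4.
The best pure response is target 1 with expected payoff 11/4.

11/4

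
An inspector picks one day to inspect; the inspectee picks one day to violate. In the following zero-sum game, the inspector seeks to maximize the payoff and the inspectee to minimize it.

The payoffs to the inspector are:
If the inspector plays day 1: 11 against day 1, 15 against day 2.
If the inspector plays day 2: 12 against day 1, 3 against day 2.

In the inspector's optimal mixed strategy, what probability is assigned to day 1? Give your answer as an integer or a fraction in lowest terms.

Row minima are 11 and 3, so the inspector's maximin is 11; column maxima are 12 and 15, so the inspectee's minimax is 12. These differ, so the equilibrium is in mixed strategies.
Let the inspector play day 1 with probability p. The inspectee is indifferent when 11p + 12(1−p) = 15p + 3(1−p), giving p = 9/13.

9/13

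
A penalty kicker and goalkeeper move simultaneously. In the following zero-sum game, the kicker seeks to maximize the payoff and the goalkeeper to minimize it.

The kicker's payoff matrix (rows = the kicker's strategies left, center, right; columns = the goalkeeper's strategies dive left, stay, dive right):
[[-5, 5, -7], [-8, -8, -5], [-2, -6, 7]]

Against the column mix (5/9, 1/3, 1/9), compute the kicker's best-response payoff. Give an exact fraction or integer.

-17/9

left: (-5)·(5/9) + (5)·(1/3) + (-7)·(1/9) = -17/9.
center: (-8)·(5/9) + (-8)·(1/3) + (-5)·(1/9) = -23/3.
right: (-2)·(5/9) + (-6)·(1/3) + (7)·(1/9) = -7/3.
The best pure response is left with expected payoff -17/9.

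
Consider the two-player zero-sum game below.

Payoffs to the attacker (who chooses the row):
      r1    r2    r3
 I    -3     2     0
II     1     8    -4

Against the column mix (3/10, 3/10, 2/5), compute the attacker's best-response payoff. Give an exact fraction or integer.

I: (-3)·(3/10) + (2)·(3/10) + (0)·(2/5) = -3/10.
II: (1)·(3/10) + (8)·(3/10) + (-4)·(2/5) = 11/10.
The best pure response is II with expected payoff 11/10.

11/10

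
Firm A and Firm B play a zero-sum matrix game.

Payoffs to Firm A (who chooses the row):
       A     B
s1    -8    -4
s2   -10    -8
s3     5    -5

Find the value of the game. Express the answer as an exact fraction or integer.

-30/7

Row s2 is strictly dominated by row s1, so Firm A never plays it.
The remaining 2×2 game on (s1, s3) × (A, B) has no saddle point. Let Firm A play s1 with probability p; indifference gives −8p + 5(1−p) = −4p − 5(1−p), so p = 5/7.
Similarly Firm B's optimal q on A is 1/14, and the value is -8·(1/14) + (-4)·(13/14) = -30/7.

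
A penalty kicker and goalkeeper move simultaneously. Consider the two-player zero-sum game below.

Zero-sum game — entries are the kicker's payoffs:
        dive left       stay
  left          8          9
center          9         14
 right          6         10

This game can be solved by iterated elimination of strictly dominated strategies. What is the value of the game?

9

Row right is strictly dominated by row center (9>6, 14>10); eliminate right.
Row left is strictly dominated by row center (9>8, 14>9); eliminate left.
Column stay is strictly dominated by dive left for the goalkeeper (9<14); eliminate stay.
Only (center, dive left) remains, with payoff 9.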